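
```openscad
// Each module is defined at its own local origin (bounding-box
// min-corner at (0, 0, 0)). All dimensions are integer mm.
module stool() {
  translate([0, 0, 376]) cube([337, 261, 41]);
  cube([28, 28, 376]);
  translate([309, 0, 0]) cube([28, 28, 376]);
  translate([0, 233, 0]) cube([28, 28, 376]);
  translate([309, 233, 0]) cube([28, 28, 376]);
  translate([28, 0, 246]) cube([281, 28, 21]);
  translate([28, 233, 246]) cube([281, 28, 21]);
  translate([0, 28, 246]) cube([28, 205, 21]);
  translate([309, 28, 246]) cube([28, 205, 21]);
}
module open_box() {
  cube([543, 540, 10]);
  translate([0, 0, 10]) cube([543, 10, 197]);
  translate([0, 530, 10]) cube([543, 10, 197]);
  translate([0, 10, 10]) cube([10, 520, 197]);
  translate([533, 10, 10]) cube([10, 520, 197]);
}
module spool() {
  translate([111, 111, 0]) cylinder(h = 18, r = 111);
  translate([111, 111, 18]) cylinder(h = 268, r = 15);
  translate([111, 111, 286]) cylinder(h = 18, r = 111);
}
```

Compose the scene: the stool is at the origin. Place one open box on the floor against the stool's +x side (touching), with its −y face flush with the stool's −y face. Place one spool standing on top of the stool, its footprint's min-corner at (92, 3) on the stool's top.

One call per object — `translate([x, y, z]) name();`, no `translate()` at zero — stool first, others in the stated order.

stool();
translate([337, 0, 0]) open_box();
translate([92, 3, 417]) spool();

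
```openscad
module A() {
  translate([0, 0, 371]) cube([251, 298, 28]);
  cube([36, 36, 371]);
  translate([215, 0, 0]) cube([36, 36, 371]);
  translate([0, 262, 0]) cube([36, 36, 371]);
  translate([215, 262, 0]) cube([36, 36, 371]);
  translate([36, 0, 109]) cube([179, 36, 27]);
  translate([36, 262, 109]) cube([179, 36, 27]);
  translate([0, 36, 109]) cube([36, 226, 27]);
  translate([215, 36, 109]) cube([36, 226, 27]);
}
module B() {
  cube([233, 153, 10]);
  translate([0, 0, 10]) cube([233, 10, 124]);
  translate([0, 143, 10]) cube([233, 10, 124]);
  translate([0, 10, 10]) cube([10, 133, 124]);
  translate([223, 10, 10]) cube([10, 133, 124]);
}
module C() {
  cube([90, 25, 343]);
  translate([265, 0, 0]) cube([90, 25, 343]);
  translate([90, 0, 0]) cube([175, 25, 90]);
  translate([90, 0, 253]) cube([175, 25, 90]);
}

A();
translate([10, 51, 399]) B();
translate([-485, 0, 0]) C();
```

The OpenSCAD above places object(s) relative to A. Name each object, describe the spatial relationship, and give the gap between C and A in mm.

The picture frame's nearest face is 130 mm from the stool's −x face.

A is a stool. B is an open box. C is a picture frame. The open box is on top of the stool. The picture frame is on the floor beside the stool on its −x side. The gap between the picture frame and the stool is 130 mm.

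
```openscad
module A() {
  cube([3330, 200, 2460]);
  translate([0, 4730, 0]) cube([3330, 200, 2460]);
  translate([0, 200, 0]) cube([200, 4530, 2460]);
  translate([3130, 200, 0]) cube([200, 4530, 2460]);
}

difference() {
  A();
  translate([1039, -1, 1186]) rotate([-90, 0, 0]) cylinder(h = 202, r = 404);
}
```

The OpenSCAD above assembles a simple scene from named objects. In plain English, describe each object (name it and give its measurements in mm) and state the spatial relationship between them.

A is a box-shaped house frame (walls only): outside footprint 3330×4930 mm, wall height 2460 mm, wall thickness 200 mm. The two y-facing walls run the full x-width; the two x-facing walls fit between the inner faces of the y-facing walls.

The house frame has a circular hole of radius 404 mm through its front wall, centred at (x = 1039, z = 1186).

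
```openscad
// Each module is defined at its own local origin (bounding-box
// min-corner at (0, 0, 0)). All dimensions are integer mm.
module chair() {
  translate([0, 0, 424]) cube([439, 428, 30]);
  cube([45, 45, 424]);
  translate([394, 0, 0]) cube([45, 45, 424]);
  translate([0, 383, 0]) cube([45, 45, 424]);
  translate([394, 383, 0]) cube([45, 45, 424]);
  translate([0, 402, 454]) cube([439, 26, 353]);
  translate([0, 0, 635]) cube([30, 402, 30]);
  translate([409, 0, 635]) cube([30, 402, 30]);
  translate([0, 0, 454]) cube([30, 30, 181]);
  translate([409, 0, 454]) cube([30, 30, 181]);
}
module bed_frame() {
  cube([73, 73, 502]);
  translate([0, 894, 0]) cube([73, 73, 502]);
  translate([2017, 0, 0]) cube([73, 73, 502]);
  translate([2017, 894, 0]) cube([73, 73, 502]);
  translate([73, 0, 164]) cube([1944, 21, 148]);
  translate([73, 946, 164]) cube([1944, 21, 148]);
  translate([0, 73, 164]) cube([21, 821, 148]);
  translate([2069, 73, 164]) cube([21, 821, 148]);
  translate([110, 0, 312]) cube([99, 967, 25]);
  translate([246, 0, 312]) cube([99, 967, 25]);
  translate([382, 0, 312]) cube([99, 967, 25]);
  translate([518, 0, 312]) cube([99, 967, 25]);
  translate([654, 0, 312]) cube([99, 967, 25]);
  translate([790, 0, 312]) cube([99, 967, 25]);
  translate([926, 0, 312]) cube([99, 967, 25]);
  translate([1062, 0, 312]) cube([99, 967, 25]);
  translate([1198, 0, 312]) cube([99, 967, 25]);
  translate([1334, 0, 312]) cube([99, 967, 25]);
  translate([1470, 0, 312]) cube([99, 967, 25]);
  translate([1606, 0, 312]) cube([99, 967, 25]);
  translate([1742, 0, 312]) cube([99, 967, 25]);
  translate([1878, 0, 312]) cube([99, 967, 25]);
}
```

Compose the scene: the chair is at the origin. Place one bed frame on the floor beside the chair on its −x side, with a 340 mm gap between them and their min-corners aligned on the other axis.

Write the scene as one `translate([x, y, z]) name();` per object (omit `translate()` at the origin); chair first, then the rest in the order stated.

chair();
translate([-2430, 0, 0]) bed_frame();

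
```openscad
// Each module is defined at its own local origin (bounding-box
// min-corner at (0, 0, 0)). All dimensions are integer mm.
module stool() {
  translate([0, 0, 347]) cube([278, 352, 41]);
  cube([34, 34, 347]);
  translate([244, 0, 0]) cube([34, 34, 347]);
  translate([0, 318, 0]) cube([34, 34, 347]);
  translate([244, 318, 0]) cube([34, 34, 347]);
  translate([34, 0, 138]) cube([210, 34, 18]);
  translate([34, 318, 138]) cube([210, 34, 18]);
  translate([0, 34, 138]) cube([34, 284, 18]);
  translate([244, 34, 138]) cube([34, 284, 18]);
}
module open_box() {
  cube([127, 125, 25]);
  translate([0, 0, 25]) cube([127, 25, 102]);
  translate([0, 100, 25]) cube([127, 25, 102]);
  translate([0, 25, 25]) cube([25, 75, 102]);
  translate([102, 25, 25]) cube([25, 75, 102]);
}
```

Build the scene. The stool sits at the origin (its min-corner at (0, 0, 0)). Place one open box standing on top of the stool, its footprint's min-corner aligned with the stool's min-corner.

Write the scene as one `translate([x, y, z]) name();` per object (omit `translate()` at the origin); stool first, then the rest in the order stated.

stool();
translate([0, 0, 388]) open_box();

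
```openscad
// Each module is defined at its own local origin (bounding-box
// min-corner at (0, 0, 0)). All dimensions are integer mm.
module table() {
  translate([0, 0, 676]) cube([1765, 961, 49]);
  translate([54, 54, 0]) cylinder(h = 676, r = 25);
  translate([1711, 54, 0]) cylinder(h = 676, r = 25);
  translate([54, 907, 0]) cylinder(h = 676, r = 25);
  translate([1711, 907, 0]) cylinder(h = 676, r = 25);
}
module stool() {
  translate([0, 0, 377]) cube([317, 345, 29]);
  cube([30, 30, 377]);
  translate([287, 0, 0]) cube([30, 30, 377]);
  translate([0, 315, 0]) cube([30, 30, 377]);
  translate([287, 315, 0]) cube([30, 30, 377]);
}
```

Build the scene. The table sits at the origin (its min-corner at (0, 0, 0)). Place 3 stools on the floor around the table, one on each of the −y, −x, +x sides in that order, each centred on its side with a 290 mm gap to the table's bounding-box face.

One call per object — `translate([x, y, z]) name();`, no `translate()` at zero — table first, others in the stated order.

table();
translate([724, -635, 0]) stool();
translate([-607, 308, 0]) stool();
translate([2055, 308, 0]) stool();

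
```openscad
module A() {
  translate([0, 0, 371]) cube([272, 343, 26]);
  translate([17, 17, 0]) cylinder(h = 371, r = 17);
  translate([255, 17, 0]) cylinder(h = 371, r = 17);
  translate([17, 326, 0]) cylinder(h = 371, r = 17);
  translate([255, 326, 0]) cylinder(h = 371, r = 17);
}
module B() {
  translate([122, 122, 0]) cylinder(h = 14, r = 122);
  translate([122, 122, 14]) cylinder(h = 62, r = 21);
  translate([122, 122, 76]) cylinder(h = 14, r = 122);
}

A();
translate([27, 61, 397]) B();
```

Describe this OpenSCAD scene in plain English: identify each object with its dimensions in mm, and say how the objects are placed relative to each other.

A is a four-legged stool. The seat is a 272×343×26 mm slab whose top surface is at z = 397 mm; four round legs, each 34 mm in diameter, run from the floor (z = 0) to the underside of the seat, each leg's axis is inset half a diameter from the nearest pair of seat edges (so the leg's bounding box is flush with the corner).

B is a spool: two coaxial disc flanges of radius 122 mm and thickness 14 mm, joined by a core cylinder of radius 21 mm and height 62 mm. The lower flange rests on z = 0 and the three cylinders share a vertical axis.

The spool is on top of the stool.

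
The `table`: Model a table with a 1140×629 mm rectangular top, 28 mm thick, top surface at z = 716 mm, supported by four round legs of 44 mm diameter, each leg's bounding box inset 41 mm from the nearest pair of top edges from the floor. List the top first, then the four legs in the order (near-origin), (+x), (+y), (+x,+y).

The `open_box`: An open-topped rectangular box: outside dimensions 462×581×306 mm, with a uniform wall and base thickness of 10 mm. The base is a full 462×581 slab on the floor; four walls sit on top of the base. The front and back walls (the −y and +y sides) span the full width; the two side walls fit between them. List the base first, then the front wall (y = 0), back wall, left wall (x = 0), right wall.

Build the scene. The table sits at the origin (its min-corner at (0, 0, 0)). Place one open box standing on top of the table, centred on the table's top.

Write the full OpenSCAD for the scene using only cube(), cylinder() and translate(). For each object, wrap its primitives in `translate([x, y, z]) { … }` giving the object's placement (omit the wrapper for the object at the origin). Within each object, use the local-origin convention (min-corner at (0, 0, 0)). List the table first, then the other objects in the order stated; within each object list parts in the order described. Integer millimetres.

translate([0, 0, 688]) cube([1140, 629, 28]);
translate([63, 63, 0]) cylinder(h = 688, r = 22);
translate([1077, 63, 0]) cylinder(h = 688, r = 22);
translate([63, 566, 0]) cylinder(h = 688, r = 22);
translate([1077, 566, 0]) cylinder(h = 688, r = 22);
translate([339, 24, 716]) {
  cube([462, 581, 10]);
  translate([0, 0, 10]) cube([462, 10, 296]);
  translate([0, 571, 10]) cube([462, 10, 296]);
  translate([0, 10, 10]) cube([10, 561, 296]);
  translate([452, 10, 10]) cube([10, 561, 296]);
}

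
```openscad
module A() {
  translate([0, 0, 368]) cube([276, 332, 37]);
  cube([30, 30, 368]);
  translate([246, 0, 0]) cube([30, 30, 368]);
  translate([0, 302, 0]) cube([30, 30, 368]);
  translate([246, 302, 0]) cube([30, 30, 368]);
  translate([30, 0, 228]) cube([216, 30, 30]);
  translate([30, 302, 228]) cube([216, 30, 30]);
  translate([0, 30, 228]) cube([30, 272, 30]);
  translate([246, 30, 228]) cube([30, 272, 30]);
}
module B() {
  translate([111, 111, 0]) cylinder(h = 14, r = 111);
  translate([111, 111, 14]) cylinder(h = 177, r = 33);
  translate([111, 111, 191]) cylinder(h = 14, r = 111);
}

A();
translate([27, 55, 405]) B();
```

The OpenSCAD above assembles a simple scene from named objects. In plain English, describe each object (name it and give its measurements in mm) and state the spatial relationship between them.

A is a four-legged stool. The seat is 276×332 mm, 37 mm thick, top at z = 405 mm. It stands on four square legs, each 30×30 mm in cross-section, from z = 0 to the seat underside, each flush with a corner of the seat. Four stretchers, 30 mm wide and 30 mm tall, connect adjacent legs with their undersides at z = 228 mm, each running between the inner faces of the legs it joins and aligned with the legs' outer faces on the other axis.

B is a spool: two coaxial disc flanges of radius 111 mm and thickness 14 mm, joined by a core cylinder of radius 33 mm and height 177 mm. The lower flange rests on z = 0 and the three cylinders share a vertical axis.

The spool is on top of the stool, centred.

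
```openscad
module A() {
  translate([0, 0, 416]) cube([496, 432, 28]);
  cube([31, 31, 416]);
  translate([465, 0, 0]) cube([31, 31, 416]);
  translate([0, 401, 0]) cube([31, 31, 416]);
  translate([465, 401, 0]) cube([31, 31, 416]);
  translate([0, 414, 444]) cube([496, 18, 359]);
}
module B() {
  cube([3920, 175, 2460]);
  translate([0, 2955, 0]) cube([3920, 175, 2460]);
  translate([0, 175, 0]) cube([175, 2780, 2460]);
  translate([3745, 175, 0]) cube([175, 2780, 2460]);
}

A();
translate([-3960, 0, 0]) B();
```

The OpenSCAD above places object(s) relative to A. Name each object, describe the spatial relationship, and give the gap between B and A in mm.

The house frame's nearest face is 40 mm from the chair's −x face.

A is a chair. B is a house frame. The house frame is on the floor beside the chair on its −x side. The gap between the house frame and the chair is 40 mm.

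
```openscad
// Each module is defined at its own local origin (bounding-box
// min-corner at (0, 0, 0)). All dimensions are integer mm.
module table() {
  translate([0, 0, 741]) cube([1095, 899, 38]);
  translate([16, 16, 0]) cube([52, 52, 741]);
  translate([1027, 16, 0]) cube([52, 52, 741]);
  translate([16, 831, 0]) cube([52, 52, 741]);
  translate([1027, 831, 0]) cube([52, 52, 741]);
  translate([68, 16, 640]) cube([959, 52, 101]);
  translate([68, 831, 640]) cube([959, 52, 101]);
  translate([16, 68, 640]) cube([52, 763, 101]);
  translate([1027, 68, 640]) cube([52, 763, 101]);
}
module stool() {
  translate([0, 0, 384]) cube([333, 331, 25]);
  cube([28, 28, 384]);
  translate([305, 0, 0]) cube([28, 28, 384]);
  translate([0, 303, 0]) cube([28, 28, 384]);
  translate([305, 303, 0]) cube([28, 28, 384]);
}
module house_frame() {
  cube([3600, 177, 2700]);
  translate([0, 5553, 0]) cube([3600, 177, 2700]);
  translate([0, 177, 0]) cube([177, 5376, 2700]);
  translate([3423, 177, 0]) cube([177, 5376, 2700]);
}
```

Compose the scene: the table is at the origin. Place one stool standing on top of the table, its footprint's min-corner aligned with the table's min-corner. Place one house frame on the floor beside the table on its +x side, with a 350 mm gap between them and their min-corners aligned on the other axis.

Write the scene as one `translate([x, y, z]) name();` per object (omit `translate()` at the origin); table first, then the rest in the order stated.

table();
translate([0, 0, 779]) stool();
translate([1445, 0, 0]) house_frame();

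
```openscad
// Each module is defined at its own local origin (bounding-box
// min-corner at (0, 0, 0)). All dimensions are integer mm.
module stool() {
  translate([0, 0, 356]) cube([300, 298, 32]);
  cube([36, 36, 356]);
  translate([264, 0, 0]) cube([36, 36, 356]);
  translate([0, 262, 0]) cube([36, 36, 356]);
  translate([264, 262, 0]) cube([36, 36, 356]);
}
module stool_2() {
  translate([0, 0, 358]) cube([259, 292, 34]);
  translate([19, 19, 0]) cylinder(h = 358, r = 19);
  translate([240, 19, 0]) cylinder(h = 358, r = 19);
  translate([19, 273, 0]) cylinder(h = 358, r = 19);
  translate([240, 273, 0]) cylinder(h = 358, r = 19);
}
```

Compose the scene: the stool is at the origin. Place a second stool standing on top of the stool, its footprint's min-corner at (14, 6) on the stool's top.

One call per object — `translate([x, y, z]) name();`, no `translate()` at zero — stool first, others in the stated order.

stool();
translate([14, 6, 388]) stool_2();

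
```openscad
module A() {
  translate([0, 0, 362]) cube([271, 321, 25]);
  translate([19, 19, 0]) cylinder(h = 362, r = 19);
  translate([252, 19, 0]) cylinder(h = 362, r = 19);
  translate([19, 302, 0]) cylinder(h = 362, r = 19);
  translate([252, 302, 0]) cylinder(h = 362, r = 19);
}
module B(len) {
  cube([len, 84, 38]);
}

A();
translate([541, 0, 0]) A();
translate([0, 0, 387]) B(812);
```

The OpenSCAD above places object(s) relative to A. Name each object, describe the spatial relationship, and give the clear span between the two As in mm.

Second stool starts at x = 541; first ends at x = 271; clear span = 541 − 271 = 270 mm.

A is a stool. B is a beam. A beam spans the tops of two stools. The clear span between the two stools is 270 mm.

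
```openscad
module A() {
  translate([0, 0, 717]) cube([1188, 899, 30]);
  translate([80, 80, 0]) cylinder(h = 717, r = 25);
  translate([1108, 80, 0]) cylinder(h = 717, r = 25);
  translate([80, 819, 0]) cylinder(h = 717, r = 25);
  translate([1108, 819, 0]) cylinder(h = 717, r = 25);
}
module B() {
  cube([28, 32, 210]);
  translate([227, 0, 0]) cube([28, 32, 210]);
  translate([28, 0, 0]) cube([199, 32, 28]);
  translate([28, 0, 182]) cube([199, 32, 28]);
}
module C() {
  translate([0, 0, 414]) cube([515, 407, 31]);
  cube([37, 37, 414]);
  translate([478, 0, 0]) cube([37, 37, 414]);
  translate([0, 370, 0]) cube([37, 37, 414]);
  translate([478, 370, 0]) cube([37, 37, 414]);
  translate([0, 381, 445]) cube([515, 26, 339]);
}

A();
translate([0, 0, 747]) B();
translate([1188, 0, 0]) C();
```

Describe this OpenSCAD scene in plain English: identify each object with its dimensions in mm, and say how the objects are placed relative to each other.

A is a rectangular dining table. The top is 1188×899×30 mm with its upper surface at z = 747 mm. It stands on four round legs of 50 mm diameter, each leg's bounding box inset 55 mm from the nearest pair of top edges, running from the floor to the underside of the top.

B is a rectangular picture frame lying in the x–z plane (depth along y). The opening is 199 mm wide (x) by 154 mm tall (z), surrounded by a border 28 mm wide on all four sides. The frame is 32 mm deep and is made of two full-height vertical stiles with two horizontal rails fitted between them.

C is a chair: 515×407 mm seat, 31 mm thick, top at z = 445 mm, on four 37 mm square corner legs flush with the seat edges. A 26 mm thick backrest slab spans the full seat width, extending 339 mm above the seat top, its back face flush with the seat's +y edge.

The picture frame is on top of the table. The chair is against the table's +x side, with their −y faces flush.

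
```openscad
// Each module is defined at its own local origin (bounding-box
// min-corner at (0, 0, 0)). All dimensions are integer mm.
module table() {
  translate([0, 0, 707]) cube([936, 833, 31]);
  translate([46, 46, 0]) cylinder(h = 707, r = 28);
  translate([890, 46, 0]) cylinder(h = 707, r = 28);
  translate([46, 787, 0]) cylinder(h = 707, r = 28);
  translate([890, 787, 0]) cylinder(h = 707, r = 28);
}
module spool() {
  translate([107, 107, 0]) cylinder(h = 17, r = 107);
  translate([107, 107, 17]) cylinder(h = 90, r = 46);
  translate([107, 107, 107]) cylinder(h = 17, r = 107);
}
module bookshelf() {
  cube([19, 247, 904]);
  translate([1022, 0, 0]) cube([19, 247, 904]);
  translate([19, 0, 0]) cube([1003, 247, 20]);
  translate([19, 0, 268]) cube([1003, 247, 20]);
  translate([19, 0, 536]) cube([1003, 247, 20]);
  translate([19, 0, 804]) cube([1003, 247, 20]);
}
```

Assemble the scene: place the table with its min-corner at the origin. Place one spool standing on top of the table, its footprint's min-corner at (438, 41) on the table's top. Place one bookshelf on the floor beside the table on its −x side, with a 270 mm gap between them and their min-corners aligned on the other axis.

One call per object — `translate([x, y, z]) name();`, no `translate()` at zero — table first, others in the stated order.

table();
translate([438, 41, 738]) spool();
translate([-1311, 0, 0]) bookshelf();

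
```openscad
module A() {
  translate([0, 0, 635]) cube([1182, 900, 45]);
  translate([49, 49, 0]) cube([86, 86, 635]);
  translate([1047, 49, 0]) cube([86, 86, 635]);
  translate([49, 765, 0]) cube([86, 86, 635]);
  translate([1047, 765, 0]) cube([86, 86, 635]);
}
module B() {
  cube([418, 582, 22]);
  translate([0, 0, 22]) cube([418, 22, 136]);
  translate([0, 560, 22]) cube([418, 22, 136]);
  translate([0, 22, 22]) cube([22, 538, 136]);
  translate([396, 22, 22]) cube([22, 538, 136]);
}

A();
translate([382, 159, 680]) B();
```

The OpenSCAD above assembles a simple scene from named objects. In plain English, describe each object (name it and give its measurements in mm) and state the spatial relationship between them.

A is a table: top 1182 mm (x) × 900 mm (y), 45 mm thick, upper face at z = 680 mm, on four 86×86 mm square legs, each inset 49 mm from the nearest pair of top edges, running from z = 0 to the bottom of the top.

B is an open-topped rectangular box: outside dimensions 418×582×158 mm, with a uniform wall and base thickness of 22 mm. The base is a full 418×582 slab on the floor; four walls sit on top of the base. The front and back walls (the −y and +y sides) span the full width; the two side walls fit between them.

The open box is on top of the table, centred.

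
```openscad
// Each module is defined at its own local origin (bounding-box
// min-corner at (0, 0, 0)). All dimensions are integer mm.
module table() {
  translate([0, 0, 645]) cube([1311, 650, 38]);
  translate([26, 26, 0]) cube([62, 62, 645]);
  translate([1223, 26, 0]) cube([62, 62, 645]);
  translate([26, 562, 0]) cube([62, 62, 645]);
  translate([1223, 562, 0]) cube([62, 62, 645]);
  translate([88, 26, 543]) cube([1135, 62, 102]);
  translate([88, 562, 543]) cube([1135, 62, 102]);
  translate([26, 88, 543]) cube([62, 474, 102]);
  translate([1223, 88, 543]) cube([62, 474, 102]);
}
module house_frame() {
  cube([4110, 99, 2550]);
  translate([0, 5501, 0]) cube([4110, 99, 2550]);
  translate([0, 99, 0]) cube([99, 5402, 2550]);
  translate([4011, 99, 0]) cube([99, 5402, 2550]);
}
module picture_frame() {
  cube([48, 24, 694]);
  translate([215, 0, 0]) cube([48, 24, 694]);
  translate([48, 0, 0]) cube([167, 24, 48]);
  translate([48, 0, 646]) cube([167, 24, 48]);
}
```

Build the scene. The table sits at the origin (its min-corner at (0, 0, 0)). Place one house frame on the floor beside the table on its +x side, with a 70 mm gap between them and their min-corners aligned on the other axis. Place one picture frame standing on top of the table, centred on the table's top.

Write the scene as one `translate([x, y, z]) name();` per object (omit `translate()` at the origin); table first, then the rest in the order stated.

table();
translate([1381, 0, 0]) house_frame();
translate([524, 313, 683]) picture_frame();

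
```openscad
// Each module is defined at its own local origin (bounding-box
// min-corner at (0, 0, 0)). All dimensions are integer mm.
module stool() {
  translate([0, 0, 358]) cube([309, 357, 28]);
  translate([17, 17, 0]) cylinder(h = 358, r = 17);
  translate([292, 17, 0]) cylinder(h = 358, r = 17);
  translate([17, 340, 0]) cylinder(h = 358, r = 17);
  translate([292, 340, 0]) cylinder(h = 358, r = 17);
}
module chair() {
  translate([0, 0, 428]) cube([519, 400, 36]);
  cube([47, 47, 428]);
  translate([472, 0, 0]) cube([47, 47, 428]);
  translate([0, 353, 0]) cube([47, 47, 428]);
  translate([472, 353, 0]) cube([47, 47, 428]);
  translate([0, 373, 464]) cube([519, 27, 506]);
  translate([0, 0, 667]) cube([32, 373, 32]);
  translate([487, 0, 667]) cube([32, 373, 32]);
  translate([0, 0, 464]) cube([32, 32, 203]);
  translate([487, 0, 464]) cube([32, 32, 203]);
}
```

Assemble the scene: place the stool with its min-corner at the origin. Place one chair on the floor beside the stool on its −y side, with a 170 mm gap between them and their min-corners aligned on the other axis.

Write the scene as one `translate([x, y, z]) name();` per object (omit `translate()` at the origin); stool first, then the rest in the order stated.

stool();
translate([0, -570, 0]) chair();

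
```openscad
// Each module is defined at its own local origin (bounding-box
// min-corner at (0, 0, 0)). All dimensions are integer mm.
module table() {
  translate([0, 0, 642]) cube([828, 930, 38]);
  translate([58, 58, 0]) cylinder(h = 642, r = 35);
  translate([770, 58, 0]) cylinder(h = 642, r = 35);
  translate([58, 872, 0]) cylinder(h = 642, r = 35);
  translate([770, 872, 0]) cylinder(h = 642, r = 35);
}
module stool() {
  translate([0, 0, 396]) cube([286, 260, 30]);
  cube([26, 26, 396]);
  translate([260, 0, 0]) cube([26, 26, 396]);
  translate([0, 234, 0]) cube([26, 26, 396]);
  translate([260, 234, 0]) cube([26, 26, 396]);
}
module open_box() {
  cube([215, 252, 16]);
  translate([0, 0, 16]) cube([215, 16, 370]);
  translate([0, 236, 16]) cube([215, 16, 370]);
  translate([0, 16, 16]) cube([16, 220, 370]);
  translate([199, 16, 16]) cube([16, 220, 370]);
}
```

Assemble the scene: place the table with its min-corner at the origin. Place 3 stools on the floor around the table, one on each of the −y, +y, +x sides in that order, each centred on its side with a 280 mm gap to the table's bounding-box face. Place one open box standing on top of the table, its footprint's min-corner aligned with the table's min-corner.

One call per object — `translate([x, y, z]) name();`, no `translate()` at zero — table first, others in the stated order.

table();
translate([271, -540, 0]) stool();
translate([271, 1210, 0]) stool();
translate([1108, 335, 0]) stool();
translate([0, 0, 680]) open_box();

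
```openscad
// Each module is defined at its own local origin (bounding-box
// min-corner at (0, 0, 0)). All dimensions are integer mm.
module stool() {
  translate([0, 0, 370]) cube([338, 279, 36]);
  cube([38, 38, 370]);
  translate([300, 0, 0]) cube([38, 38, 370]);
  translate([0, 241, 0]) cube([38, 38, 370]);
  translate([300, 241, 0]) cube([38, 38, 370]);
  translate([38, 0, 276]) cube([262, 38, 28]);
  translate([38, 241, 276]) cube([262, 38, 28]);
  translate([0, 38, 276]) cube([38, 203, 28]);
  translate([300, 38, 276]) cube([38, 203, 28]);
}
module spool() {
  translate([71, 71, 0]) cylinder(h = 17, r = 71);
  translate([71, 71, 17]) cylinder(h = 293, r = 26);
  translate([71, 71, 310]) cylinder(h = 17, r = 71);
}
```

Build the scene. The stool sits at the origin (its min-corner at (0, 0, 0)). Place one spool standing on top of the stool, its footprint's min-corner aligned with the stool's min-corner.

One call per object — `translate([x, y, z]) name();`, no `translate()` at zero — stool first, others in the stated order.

stool();
translate([0, 0, 406]) spool();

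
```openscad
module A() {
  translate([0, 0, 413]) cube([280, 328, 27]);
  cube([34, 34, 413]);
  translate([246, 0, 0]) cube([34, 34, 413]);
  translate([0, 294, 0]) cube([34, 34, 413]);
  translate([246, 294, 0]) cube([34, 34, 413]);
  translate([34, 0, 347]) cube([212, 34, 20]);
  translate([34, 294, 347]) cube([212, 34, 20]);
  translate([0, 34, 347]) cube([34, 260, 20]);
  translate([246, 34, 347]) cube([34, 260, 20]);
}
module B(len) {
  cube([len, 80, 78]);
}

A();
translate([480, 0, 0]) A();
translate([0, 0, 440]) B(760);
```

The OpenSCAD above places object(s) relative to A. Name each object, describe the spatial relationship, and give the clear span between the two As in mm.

A is a stool. B is a beam. A beam spans the tops of two stools. The clear span between the two stools is 200 mm.

Second stool starts at x = 480; first ends at x = 280; clear span = 480 − 280 = 200 mm.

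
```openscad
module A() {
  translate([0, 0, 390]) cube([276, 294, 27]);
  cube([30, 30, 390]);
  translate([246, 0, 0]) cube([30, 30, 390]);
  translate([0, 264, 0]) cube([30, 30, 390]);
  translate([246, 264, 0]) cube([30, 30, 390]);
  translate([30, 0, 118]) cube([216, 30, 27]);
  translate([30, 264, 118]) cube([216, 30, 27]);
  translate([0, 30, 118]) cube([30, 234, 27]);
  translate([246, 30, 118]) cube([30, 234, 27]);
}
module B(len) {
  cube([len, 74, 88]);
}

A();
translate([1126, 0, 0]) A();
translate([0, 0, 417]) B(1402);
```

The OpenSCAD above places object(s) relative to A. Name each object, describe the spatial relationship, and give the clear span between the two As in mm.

A is a stool. B is a beam. A beam spans the tops of two stools. The clear span between the two stools is 850 mm.

Second stool starts at x = 1126; first ends at x = 276; clear span = 1126 − 276 = 850 mm.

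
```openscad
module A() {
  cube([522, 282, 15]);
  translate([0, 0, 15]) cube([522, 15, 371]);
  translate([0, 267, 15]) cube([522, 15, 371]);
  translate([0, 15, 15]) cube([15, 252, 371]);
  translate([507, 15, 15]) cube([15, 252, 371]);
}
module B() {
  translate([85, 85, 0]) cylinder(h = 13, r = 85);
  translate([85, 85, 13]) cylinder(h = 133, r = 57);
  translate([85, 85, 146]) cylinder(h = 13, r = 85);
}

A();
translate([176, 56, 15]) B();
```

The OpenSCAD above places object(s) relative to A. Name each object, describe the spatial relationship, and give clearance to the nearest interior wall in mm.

Clearances: x = 161, y = 41; minimum 41 mm.

A is an open box. B is a spool. The spool sits inside the open box, centred. The clearance to the nearest interior wall is 41 mm.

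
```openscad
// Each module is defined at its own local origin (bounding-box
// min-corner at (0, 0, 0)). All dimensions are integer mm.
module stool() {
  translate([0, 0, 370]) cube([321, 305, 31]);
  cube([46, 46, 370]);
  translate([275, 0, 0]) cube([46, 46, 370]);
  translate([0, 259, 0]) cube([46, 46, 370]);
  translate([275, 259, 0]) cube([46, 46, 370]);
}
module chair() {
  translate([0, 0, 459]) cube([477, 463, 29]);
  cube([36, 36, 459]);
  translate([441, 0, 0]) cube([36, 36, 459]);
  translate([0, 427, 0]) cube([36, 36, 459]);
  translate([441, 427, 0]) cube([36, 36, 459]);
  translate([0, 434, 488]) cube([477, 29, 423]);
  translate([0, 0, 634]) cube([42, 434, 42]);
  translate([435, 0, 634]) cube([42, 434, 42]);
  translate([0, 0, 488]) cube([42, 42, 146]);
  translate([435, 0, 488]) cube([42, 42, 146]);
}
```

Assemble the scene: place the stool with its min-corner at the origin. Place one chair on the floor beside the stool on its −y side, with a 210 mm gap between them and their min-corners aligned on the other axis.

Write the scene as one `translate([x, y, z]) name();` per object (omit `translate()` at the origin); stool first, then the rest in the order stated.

stool();
translate([0, -673, 0]) chair();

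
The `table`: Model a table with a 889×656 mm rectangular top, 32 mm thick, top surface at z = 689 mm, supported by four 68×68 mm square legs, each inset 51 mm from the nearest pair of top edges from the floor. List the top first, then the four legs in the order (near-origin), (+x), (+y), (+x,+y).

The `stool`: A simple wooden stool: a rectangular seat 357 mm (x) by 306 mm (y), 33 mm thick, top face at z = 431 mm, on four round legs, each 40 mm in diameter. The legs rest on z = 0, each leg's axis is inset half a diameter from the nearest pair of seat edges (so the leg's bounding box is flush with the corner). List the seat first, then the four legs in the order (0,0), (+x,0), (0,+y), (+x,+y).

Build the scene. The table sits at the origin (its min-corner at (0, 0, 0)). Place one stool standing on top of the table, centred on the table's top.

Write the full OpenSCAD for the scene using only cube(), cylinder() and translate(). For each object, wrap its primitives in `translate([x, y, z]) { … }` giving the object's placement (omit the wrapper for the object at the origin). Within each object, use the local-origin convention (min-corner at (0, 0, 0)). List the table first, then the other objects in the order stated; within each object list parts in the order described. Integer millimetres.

translate([0, 0, 657]) cube([889, 656, 32]);
translate([51, 51, 0]) cube([68, 68, 657]);
translate([770, 51, 0]) cube([68, 68, 657]);
translate([51, 537, 0]) cube([68, 68, 657]);
translate([770, 537, 0]) cube([68, 68, 657]);
translate([266, 175, 689]) {
  translate([0, 0, 398]) cube([357, 306, 33]);
  translate([20, 20, 0]) cylinder(h = 398, r = 20);
  translate([337, 20, 0]) cylinder(h = 398, r = 20);
  translate([20, 286, 0]) cylinder(h = 398, r = 20);
  translate([337, 286, 0]) cylinder(h = 398, r = 20);
}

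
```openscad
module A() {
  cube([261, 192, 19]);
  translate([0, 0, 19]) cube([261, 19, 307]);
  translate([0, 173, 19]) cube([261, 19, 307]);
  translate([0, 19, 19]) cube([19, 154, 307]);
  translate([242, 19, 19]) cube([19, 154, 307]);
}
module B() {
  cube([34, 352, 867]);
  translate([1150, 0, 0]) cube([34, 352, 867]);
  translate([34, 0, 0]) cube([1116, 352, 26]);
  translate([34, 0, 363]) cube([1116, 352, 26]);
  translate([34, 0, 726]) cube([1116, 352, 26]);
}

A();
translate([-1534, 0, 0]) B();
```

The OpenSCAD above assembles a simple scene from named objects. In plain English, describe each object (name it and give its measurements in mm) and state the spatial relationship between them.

A is an open-topped rectangular box: outside dimensions 261×192×326 mm, with a uniform wall and base thickness of 19 mm. The base is a full 261×192 slab on the floor; four walls sit on top of the base. The front and back walls (the −y and +y sides) span the full width; the two side walls fit between them.

B is an open bookshelf. Two side panels, each 34 mm thick, 352 mm deep and 867 mm tall, stand 1184 mm apart (outside-to-outside). Between them sit 3 shelves, each 26 mm thick and 352 mm deep, spanning the full gap between the sides. The bottom shelf rests on the floor (its underside at z = 0) and the clear gap between one shelf's top and the next shelf's underside is 337 mm.

The bookshelf is on the floor beside the open box on its −x side.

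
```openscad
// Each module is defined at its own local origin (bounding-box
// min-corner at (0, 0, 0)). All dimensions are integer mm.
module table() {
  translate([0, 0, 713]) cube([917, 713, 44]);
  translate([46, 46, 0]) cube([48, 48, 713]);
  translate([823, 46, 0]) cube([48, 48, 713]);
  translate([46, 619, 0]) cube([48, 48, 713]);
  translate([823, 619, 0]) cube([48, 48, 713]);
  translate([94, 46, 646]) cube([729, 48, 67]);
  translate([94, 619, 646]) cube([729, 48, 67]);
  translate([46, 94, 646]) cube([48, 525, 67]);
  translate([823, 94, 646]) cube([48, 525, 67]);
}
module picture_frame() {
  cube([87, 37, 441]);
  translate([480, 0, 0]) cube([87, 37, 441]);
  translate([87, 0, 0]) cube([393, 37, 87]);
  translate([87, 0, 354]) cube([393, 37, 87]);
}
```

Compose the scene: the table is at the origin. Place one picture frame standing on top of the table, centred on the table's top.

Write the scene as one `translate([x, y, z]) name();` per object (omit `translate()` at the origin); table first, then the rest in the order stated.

table();
translate([175, 338, 757]) picture_frame();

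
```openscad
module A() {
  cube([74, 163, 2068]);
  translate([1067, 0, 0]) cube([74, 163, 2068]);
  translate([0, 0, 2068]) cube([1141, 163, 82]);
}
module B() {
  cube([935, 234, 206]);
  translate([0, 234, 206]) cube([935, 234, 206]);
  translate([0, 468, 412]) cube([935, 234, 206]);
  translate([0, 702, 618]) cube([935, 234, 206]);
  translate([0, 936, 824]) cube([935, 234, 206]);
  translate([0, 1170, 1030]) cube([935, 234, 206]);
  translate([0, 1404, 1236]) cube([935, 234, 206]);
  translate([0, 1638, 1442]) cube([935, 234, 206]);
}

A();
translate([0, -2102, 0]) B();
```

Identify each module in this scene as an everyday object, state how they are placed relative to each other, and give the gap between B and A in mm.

A is a door frame. B is a staircase. The staircase is on the floor beside the door frame on its −y side. The gap between the staircase and the door frame is 230 mm.

The staircase's nearest face is 230 mm from the door frame's −y face.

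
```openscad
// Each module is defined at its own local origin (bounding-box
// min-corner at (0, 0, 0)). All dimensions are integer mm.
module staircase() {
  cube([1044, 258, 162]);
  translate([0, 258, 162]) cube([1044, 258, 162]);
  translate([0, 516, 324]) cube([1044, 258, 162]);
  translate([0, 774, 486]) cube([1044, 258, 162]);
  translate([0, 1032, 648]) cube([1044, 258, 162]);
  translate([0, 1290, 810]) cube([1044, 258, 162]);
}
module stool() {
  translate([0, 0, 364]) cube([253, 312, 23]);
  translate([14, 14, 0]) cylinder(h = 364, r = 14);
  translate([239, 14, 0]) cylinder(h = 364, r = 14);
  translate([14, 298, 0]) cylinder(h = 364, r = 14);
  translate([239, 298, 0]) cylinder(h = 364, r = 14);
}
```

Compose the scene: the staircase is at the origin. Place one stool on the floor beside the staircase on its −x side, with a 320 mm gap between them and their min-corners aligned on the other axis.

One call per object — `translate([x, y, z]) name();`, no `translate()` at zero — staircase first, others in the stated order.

staircase();
translate([-573, 0, 0]) stool();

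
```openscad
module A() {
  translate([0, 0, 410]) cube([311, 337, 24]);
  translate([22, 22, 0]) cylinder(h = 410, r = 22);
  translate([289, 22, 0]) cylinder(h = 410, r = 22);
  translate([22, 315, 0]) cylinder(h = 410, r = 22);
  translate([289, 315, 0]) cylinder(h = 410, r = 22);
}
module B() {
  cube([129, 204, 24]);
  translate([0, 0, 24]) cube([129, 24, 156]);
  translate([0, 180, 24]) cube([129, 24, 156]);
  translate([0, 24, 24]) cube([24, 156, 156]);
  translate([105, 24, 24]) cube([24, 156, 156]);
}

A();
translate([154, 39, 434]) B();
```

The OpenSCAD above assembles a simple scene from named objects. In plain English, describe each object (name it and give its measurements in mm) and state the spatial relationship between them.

A is a four-legged stool. The seat is 311×337 mm, 24 mm thick, top at z = 434 mm. It stands on four round legs, each 44 mm in diameter, from z = 0 to the seat underside, each leg's axis is inset half a diameter from the nearest pair of seat edges (so the leg's bounding box is flush with the corner).

B is an open storage box with external size 129×204×180 mm and wall thickness 24 mm (the base is also 24 mm thick). The base covers the whole footprint; the four walls stand on the base, with the y-facing walls full-width and the x-facing walls fitting between their inner faces.

The open box is on top of the stool.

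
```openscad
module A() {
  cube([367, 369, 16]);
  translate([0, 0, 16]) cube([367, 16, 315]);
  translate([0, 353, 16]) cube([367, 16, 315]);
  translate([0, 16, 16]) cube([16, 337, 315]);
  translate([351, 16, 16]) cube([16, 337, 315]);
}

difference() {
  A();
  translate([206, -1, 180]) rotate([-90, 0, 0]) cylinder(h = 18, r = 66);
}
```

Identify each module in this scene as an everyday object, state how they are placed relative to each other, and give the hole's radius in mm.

A is an open box. The open box has a circular hole through its front wall. The hole's radius is 66 mm.

The subtracted cylinder has r = 66 mm.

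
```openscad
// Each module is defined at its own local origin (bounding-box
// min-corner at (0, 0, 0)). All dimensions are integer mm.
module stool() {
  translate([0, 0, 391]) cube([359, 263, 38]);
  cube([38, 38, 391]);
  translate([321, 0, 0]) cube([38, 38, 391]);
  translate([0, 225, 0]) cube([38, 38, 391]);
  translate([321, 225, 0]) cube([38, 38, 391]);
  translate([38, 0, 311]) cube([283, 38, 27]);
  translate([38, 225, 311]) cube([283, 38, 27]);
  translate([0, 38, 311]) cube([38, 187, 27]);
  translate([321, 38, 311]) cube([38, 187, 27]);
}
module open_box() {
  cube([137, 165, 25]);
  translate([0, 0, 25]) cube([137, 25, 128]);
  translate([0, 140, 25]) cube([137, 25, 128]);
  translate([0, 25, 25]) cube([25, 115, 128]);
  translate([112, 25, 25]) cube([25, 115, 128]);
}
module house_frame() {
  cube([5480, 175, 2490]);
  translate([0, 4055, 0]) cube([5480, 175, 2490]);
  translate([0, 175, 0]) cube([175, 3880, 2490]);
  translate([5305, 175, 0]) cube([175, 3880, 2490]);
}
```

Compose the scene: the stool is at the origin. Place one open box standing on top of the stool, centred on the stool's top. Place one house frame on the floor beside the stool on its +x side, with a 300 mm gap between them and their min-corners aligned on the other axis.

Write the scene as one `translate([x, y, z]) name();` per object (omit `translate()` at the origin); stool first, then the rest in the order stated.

stool();
translate([111, 49, 429]) open_box();
translate([659, 0, 0]) house_frame();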